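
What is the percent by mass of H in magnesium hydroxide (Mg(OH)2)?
Mass of H in formula = 1.008 × 2 = 2.016 g/mol
Molar mass = 58.33 g/mol
% H = (2.016/58.33) × 100% = 3.46%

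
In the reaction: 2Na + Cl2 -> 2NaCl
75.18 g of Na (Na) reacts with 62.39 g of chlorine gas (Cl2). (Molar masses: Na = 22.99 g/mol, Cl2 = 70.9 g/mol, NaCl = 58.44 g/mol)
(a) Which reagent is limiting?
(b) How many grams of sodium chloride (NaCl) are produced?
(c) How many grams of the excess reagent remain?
(a) Cl2, (b) 102.9 g, (c) 34.72 g

Moles of Na = 75.18 g ÷ 22.99 g/mol = 3.27012 mol
Moles of Cl2 = 62.39 g ÷ 70.9 g/mol = 0.879972 mol
Moles ÷ coefficient: Na: 3.27012/2 = 1.635, Cl2: 0.879972/1 = 0.88
(a) Cl2 has the smaller value, so Cl2 is the limiting reagent.
(b) Moles of NaCl = 0.879972 mol Cl2 × (2/1) = 1.75994 mol; mass = 1.75994 mol × 58.44 g/mol = 102.9 g
(c) Na consumed = 0.879972 × (2/1) = 1.75994 mol; remaining = 3.27012 − 1.75994 = 1.51017 mol; mass = 1.51017 mol × 22.99 g/mol = 34.72 g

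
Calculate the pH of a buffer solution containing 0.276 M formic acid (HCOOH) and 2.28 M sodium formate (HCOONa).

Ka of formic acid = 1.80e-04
pH = 4.66

pKa = -log(1.80e-04) = 3.74. pH = pKa + log([A⁻]/[HA]) = 3.74 + log(2.28/0.276)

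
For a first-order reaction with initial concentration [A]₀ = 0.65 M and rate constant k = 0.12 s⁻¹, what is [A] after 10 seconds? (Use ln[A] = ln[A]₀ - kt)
0.1958 M

ln[A] = ln[A]₀ - k·t = ln(0.65) - (0.12)·(10) = -0.4308 - 1.2000 = -1.6308
[A] = e^(-1.6308) = 0.1958 M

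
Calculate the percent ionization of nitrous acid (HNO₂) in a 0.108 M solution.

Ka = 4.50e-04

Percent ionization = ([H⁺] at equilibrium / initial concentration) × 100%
Percent ionization = 6.25%

Let x = [H⁺]. Ka = x²/(C - x) ⇒ x² + (4.50e-04)x - (4.50e-04)(0.108) = 0. x = 6.7500e-03. Percent = (6.7500e-03/0.108) × 100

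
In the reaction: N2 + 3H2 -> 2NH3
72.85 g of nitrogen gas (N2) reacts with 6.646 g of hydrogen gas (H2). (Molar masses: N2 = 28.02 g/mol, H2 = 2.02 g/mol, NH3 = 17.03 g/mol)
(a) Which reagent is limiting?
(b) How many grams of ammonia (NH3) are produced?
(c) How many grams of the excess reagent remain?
(a) H2, (b) 37.35 g, (c) 42.12 g

Moles of N2 = 72.85 g ÷ 28.02 g/mol = 2.59993 mol
Moles of H2 = 6.646 g ÷ 2.02 g/mol = 3.2901 mol
Moles ÷ coefficient: N2: 2.59993/1 = 2.6, H2: 3.2901/3 = 1.097
(a) H2 has the smaller value, so H2 is the limiting reagent.
(b) Moles of NH3 = 3.2901 mol H2 × (2/3) = 2.1934 mol; mass = 2.1934 mol × 17.03 g/mol = 37.35 g
(c) N2 consumed = 3.2901 × (1/3) = 1.0967 mol; remaining = 2.59993 − 1.0967 = 1.50323 mol; mass = 1.50323 mol × 28.02 g/mol = 42.12 g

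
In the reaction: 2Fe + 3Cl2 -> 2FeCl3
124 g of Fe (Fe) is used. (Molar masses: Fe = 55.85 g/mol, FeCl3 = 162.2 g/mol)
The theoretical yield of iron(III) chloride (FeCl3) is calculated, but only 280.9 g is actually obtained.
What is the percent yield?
Moles of Fe = 124 g ÷ 55.85 g/mol = 2.22023 mol
Mole ratio: 2 mol FeCl3 / 2 mol Fe
Moles of FeCl3 = 2.22023 × (2/2) = 2.22023 mol
Theoretical yield = 2.22023 mol × 162.2 g/mol = 360.12 g
Actual yield = 280.9 g
Percent yield = (280.9 / 360.12) × 100% = 78.0%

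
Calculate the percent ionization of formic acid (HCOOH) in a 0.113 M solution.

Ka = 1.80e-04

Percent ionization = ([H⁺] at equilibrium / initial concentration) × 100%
Percent ionization = 3.91%

Let x = [H⁺]. Ka = x²/(C - x) ⇒ x² + (1.80e-04)x - (1.80e-04)(0.113) = 0. x = 4.4209e-03. Percent = (4.4209e-03/0.113) × 100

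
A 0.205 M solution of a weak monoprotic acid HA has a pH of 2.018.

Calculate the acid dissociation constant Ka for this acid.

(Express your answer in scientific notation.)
K_a = 4.71e-04

[H⁺] = 10^(−pH) = 10^(−2.018) = 9.594e-03 M. For HA ⇌ H⁺ + A⁻, Ka = x²/(C − x) = (9.594e-03)²/(0.205 − 9.594e-03) = 4.71e-04.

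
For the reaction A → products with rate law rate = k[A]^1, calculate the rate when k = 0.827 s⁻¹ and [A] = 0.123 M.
0.1017 M/s

rate = k·[A]^1 = 0.827·(0.123)^1 = 0.827·0.123 = 0.1017 M/s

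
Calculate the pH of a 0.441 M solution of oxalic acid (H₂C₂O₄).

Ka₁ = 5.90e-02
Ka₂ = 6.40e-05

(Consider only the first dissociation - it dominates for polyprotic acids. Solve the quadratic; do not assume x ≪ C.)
pH = 0.87

x² + Ka₁·x − Ka₁·C = 0 with Ka₁ = 5.90e-02, C = 0.441.
x = (−Ka₁ + √(Ka₁² + 4·Ka₁·C))/2 = 1.3448e-01 M, so pH = 0.87.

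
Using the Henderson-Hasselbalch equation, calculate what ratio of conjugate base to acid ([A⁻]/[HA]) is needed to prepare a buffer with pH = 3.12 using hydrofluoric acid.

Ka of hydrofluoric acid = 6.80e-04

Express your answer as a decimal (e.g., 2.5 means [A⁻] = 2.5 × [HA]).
[A⁻]/[HA] = 0.896

pKa = −log(6.80e-04) = 3.1675. pH = pKa + log([A⁻]/[HA]). 3.12 = 3.1675 + log(ratio). log(ratio) = 3.12 − 3.1675 = -0.0475. ratio = 10^(-0.0475) = 0.896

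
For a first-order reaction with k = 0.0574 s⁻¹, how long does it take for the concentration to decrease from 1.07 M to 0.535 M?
12.08 s

From ln[A] = ln[A]₀ - k·t: t = ln([A]₀/[A])/k = ln(1.07/0.535)/0.0574 = ln(2.0000)/0.0574 = 0.6931/0.0574 = 12.08 s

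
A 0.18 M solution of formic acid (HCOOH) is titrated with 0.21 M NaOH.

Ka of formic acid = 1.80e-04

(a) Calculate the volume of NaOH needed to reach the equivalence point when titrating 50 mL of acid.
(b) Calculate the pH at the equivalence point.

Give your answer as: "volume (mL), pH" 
V = 42.9 mL, pH = 8.37

(a) At equivalence: moles acid = moles base.
moles acid = 0.18 × 0.05 = 0.009 mol; V_NaOH = 0.009/0.21 = 0.04286 L = 42.9 mL.
(b) At equivalence, all acid → conjugate base A⁻ at [A⁻] = 0.009/0.09286 = 0.09692 M.
Kb = Kw/Ka = 1.0e-14/1.80e-04 = 5.556e-11; [OH⁻] = √(Kb·[A⁻]) = 2.320e-06; pOH = 5.63; pH = 14 − pOH = 8.37.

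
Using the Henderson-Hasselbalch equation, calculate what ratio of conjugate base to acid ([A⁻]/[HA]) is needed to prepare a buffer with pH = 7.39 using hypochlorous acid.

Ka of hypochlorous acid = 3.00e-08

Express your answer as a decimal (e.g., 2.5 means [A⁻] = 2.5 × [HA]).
[A⁻]/[HA] = 0.736

pKa = −log(3.00e-08) = 7.5229. pH = pKa + log([A⁻]/[HA]). 7.39 = 7.5229 + log(ratio). log(ratio) = 7.39 − 7.5229 = -0.1329. ratio = 10^(-0.1329) = 0.736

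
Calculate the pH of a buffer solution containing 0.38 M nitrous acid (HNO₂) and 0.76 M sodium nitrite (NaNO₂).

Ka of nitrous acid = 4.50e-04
pH = 3.65

pKa = -log(4.50e-04) = 3.35. pH = pKa + log([A⁻]/[HA]) = 3.35 + log(0.76/0.38)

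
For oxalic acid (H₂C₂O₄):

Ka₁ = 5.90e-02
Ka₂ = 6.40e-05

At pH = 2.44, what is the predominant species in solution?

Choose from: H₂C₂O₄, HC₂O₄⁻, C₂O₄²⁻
HC₂O₄⁻

pKa1 = 1.23, pKa2 = 4.19. Each pKa is the crossover between adjacent species; pH = 2.44 lies in the region where HC₂O₄⁻ predominates.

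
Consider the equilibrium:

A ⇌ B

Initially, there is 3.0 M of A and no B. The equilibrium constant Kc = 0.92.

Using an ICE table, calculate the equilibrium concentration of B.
[B] = 1.438 M

ICE: [A] = 3.0 − x, [B] = x.
Kc = x/(3.0 − x) = 0.92 ⇒ x = 0.92·3.0/(1 + 0.92) = 2.76/1.92 = 1.438.
[B] = x = 1.438 M.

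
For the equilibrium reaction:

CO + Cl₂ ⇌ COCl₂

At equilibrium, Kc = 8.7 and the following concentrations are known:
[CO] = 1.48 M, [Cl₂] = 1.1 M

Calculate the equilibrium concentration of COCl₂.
[COCl₂] = 14.1636 M

Kc = ([COCl₂]) / ([CO] × [Cl₂]) = 8.7
[COCl₂]^1 = Kc · (reactant terms)/(other product terms) = 8.7 · 1.628 / 1 = 14.164
[COCl₂] = 14.1636 M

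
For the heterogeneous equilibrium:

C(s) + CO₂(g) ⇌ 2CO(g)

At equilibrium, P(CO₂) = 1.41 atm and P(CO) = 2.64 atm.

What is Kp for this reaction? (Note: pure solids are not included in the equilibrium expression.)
K_p = 4.943

Solid C is excluded.
Kp = P(CO)²/P(CO₂) = (2.64)²/1.41 = 6.97/1.41 = 4.943.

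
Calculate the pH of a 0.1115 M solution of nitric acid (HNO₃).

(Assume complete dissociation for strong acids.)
pH = 0.95

[H⁺] = 0.1115 M for strong acid. pH = -log[H⁺] = -log(0.1115)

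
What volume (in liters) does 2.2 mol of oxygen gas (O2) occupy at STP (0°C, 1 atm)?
At STP, 1 mol of gas occupies 22.4 L
Volume = 2.2 mol × 22.4 L/mol = 49.28 L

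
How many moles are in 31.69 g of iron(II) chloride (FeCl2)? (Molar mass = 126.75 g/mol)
Moles = 31.69 g ÷ 126.75 g/mol = 0.25 mol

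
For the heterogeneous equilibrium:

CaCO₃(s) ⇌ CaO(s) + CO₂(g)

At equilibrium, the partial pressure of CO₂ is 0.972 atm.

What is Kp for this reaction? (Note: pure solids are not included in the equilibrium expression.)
K_p = 0.972

Solids (CaCO₃, CaO) have activity 1 and are excluded.
Kp = P(CO₂) = 0.972.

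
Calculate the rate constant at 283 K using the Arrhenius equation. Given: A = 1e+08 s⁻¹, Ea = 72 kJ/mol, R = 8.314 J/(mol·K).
5.13e-06 s⁻¹

k = A·exp(-Ea/(R·T)) = 1e+08·exp(-72000/(8.314·283)) = 1e+08·exp(-30.6010) = 1e+08·5.1303e-14 = 5.13e-06 s⁻¹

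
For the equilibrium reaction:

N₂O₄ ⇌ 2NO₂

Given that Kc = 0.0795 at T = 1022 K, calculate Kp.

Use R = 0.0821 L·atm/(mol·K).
K_p = 6.6705

Δn = (moles gaseous products) − (moles gaseous reactants) = 1
T = 1022 K; RT = 0.0821 × 1022 = 83.9062
Kp = Kc·(RT)^Δn = 0.0795 × (83.9062)^1 = 0.0795 × 83.9062 = 6.6705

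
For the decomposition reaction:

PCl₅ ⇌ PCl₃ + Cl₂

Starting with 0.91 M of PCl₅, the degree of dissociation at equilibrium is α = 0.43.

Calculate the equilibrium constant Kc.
K_c = 0.2952

x = α·[A]₀ = 0.43 × 0.91 = 0.3913 M dissociated.
At eq: [PCl₅] = 0.91 − 0.3913 = 0.5187 M; [PCl₃] = [Cl₂] = x = 0.3913 M.
Kc = [PCl₃][Cl₂]/[PCl₅] = (0.3913)²/0.5187 = 0.2952.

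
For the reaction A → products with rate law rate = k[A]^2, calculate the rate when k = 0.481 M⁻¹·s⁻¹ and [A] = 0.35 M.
0.05892 M/s

rate = k·[A]^2 = 0.481·(0.35)^2 = 0.481·0.1225 = 0.05892 M/s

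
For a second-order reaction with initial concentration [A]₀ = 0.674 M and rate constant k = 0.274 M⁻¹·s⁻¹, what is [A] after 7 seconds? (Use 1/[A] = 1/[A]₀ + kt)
0.2940 M

1/[A] = 1/[A]₀ + k·t = 1/0.674 + (0.274)·(7) = 1.4837 + 1.9180 = 3.4017
[A] = 1/3.4017 = 0.2940 M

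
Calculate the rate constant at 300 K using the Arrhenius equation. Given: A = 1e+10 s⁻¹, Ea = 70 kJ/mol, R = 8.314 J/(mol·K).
6.48e-03 s⁻¹

k = A·exp(-Ea/(R·T)) = 1e+10·exp(-70000/(8.314·300)) = 1e+10·exp(-28.0651) = 1e+10·6.4785e-13 = 6.48e-03 s⁻¹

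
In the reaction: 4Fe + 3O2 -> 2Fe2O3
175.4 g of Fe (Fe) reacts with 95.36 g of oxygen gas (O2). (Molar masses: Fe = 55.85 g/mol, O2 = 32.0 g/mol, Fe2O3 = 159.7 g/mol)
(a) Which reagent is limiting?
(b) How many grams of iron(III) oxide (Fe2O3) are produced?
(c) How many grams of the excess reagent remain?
(a) Fe, (b) 250.8 g, (c) 19.99 g

Moles of Fe = 175.4 g ÷ 55.85 g/mol = 3.14056 mol
Moles of O2 = 95.36 g ÷ 32.0 g/mol = 2.98 mol
Moles ÷ coefficient: Fe: 3.14056/4 = 0.7851, O2: 2.98/3 = 0.9933
(a) Fe has the smaller value, so Fe is the limiting reagent.
(b) Moles of Fe2O3 = 3.14056 mol Fe × (2/4) = 1.57028 mol; mass = 1.57028 mol × 159.7 g/mol = 250.8 g
(c) O2 consumed = 3.14056 × (3/4) = 2.35542 mol; remaining = 2.98 − 2.35542 = 0.624584 mol; mass = 0.624584 mol × 32.0 g/mol = 19.99 g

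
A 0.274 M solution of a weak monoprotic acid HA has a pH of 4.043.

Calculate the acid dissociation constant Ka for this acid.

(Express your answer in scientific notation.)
K_a = 2.99e-08

[H⁺] = 10^(−pH) = 10^(−4.043) = 9.057e-05 M. For HA ⇌ H⁺ + A⁻, Ka = x²/(C − x) = (9.057e-05)²/(0.274 − 9.057e-05) = 2.99e-08.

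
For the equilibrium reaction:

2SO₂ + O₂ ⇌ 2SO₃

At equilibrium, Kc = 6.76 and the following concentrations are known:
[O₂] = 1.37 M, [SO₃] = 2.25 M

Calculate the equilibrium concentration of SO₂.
[SO₂] = 0.7393 M

Kc = ([SO₃]^2) / ([SO₂]^2 × [O₂]) = 6.76
[SO₂]^2 = (product terms)/(Kc · other reactant terms) = 5.0625 / (6.76 · 1.37) = 0.54664
[SO₂] = (0.54664)^(1/2) = 0.7393 M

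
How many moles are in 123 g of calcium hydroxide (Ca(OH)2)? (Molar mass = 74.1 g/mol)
Moles = 123 g ÷ 74.1 g/mol = 1.66 mol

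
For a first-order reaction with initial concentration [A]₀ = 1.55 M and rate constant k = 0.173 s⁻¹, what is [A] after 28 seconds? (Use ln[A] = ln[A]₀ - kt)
0.0122 M

ln[A] = ln[A]₀ - k·t = ln(1.55) - (0.173)·(28) = 0.4383 - 4.8440 = -4.4057
[A] = e^(-4.4057) = 0.0122 M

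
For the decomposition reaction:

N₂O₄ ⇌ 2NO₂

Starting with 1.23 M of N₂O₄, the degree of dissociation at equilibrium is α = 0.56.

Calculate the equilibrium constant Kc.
K_c = 3.5066

x = α·[A]₀ = 0.56 × 1.23 = 0.6888 M dissociated.
At eq: [N₂O₄] = 1.23 − 0.6888 = 0.5412 M; [NO₂] = 2x = 1.378 M.
Kc = [NO₂]²/[N₂O₄] = (1.378)²/0.5412 = 3.507.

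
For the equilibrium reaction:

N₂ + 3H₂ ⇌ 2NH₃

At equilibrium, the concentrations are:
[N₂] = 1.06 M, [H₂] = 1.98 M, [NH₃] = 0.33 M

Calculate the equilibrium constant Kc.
K_c = 0.0132

Kc = ([NH₃]^2) / ([N₂] × [H₂]^3)
   = ((0.33)^2) / ((1.06)·(1.98)^3)
   = 0.1089 / 8.2281 = 0.0132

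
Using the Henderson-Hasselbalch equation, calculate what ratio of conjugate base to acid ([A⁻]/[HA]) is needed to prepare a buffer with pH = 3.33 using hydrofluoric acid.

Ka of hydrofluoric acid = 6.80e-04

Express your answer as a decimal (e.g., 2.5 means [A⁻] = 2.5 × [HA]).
[A⁻]/[HA] = 1.454

pKa = −log(6.80e-04) = 3.1675. pH = pKa + log([A⁻]/[HA]). 3.33 = 3.1675 + log(ratio). log(ratio) = 3.33 − 3.1675 = 0.1625. ratio = 10^(0.1625) = 1.454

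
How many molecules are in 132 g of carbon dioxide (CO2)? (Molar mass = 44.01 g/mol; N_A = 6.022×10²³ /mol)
Moles = 132 g ÷ 44.01 g/mol = 2.99932 mol
Molecules = 2.99932 mol × 6.022×10²³ /mol = 1.806e+24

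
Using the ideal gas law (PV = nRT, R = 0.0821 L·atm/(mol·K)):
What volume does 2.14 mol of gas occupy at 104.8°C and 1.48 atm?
T = 104.8°C + 273.15 = 377.95 K
V = nRT/P = (2.14 × 0.0821 × 377.95) / 1.48
V = 44.87 L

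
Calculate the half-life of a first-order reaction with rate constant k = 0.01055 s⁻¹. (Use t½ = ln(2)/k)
65.70 s

t½ = ln(2)/k = 0.6931/0.01055 = 65.70 s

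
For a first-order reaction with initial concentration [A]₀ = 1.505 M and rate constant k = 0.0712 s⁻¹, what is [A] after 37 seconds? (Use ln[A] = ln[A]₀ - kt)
0.1080 M

ln[A] = ln[A]₀ - k·t = ln(1.505) - (0.0712)·(37) = 0.4088 - 2.6344 = -2.2256
[A] = e^(-2.2256) = 0.1080 M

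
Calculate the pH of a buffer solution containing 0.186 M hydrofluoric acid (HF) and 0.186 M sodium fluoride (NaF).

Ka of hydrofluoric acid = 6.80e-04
pH = 3.17

pKa = -log(6.80e-04) = 3.17. pH = pKa + log([A⁻]/[HA]) = 3.17 + log(0.186/0.186)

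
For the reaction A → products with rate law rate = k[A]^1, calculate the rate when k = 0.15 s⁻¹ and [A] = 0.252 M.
0.0378 M/s

rate = k·[A]^1 = 0.15·(0.252)^1 = 0.15·0.252 = 0.0378 M/s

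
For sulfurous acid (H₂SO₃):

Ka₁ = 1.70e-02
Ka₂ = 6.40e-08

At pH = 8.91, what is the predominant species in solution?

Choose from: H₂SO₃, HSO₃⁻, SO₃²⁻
SO₃²⁻

pKa1 = 1.77, pKa2 = 7.19. Each pKa is the crossover between adjacent species; pH = 8.91 lies in the region where SO₃²⁻ predominates.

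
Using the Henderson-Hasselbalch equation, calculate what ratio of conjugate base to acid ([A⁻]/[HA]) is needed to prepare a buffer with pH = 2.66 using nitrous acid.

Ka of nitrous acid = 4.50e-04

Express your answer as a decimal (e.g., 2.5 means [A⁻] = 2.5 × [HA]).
[A⁻]/[HA] = 0.206

pKa = −log(4.50e-04) = 3.3468. pH = pKa + log([A⁻]/[HA]). 2.66 = 3.3468 + log(ratio). log(ratio) = 2.66 − 3.3468 = -0.6868. ratio = 10^(-0.6868) = 0.206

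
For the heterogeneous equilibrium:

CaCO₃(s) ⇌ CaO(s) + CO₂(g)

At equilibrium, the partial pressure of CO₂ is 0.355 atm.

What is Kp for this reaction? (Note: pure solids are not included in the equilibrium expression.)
K_p = 0.355

Solids (CaCO₃, CaO) have activity 1 and are excluded.
Kp = P(CO₂) = 0.355.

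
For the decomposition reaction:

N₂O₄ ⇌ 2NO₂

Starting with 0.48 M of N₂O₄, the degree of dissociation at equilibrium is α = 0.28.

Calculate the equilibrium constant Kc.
K_c = 0.2091

x = α·[A]₀ = 0.28 × 0.48 = 0.1344 M dissociated.
At eq: [N₂O₄] = 0.48 − 0.1344 = 0.3456 M; [NO₂] = 2x = 0.2688 M.
Kc = [NO₂]²/[N₂O₄] = (0.2688)²/0.3456 = 0.2091.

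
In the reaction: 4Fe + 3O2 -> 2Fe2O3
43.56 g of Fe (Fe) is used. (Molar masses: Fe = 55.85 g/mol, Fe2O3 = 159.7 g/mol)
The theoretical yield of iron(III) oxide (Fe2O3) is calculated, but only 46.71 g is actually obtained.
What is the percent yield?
Moles of Fe = 43.56 g ÷ 55.85 g/mol = 0.779946 mol
Mole ratio: 2 mol Fe2O3 / 4 mol Fe
Moles of Fe2O3 = 0.779946 × (2/4) = 0.389973 mol
Theoretical yield = 0.389973 mol × 159.7 g/mol = 62.279 g
Actual yield = 46.71 g
Percent yield = (46.71 / 62.279) × 100% = 75.0%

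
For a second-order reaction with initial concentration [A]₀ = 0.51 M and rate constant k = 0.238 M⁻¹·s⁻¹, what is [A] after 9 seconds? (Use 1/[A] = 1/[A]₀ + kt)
0.2437 M

1/[A] = 1/[A]₀ + k·t = 1/0.51 + (0.238)·(9) = 1.9608 + 2.1420 = 4.1028
[A] = 1/4.1028 = 0.2437 M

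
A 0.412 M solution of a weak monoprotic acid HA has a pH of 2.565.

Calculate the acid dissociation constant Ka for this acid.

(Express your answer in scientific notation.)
K_a = 1.81e-05

[H⁺] = 10^(−pH) = 10^(−2.565) = 2.723e-03 M. For HA ⇌ H⁺ + A⁻, Ka = x²/(C − x) = (2.723e-03)²/(0.412 − 2.723e-03) = 1.81e-05.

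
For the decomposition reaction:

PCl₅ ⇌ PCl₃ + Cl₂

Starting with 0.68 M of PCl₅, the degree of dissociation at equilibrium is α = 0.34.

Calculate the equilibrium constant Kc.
K_c = 0.1191

x = α·[A]₀ = 0.34 × 0.68 = 0.2312 M dissociated.
At eq: [PCl₅] = 0.68 − 0.2312 = 0.4488 M; [PCl₃] = [Cl₂] = x = 0.2312 M.
Kc = [PCl₃][Cl₂]/[PCl₅] = (0.2312)²/0.4488 = 0.1191.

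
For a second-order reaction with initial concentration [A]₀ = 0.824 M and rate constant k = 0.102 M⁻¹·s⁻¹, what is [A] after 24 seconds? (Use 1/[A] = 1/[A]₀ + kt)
0.2731 M

1/[A] = 1/[A]₀ + k·t = 1/0.824 + (0.102)·(24) = 1.2136 + 2.4480 = 3.6616
[A] = 1/3.6616 = 0.2731 M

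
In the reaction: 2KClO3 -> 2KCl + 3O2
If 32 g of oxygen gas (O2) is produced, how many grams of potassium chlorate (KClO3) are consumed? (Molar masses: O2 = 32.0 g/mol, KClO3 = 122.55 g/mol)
Moles of O2 = 32 g ÷ 32.0 g/mol = 1 mol
Mole ratio: 2 mol KClO3 / 3 mol O2
Moles of KClO3 = 1 × (2/3) = 0.666667 mol
Mass of KClO3 = 0.666667 mol × 122.55 g/mol = 81.7 g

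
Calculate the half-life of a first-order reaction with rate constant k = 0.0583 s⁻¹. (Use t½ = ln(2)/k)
11.89 s

t½ = ln(2)/k = 0.6931/0.0583 = 11.89 s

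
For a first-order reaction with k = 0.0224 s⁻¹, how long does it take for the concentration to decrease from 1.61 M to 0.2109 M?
90.74 s

From ln[A] = ln[A]₀ - k·t: t = ln([A]₀/[A])/k = ln(1.61/0.2109)/0.0224 = ln(7.6339)/0.0224 = 2.0326/0.0224 = 90.74 s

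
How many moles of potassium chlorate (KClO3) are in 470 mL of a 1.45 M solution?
Moles = Molarity × Volume (L)
Moles = 1.45 M × 0.47 L = 0.6815 mol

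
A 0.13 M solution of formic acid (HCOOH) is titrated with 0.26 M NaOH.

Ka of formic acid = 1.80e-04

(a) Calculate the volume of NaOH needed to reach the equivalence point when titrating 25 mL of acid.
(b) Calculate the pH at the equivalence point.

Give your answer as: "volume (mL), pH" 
V = 12.5 mL, pH = 8.34

(a) At equivalence: moles acid = moles base.
moles acid = 0.13 × 0.025 = 0.00325 mol; V_NaOH = 0.00325/0.26 = 0.0125 L = 12.5 mL.
(b) At equivalence, all acid → conjugate base A⁻ at [A⁻] = 0.00325/0.0375 = 0.08667 M.
Kb = Kw/Ka = 1.0e-14/1.80e-04 = 5.556e-11; [OH⁻] = √(Kb·[A⁻]) = 2.194e-06; pOH = 5.66; pH = 14 − pOH = 8.34.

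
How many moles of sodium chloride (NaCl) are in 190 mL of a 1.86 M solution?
Moles = Molarity × Volume (L)
Moles = 1.86 M × 0.19 L = 0.3534 mol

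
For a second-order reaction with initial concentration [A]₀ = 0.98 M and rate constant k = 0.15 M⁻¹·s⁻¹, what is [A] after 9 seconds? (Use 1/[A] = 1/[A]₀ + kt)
0.4219 M

1/[A] = 1/[A]₀ + k·t = 1/0.98 + (0.15)·(9) = 1.0204 + 1.3500 = 2.3704
[A] = 1/2.3704 = 0.4219 M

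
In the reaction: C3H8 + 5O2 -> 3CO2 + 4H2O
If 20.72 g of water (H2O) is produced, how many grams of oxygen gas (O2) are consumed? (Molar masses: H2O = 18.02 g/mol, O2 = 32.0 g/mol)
Moles of H2O = 20.72 g ÷ 18.02 g/mol = 1.14983 mol
Mole ratio: 5 mol O2 / 4 mol H2O
Moles of O2 = 1.14983 × (5/4) = 1.43729 mol
Mass of O2 = 1.43729 mol × 32.0 g/mol = 45.99 g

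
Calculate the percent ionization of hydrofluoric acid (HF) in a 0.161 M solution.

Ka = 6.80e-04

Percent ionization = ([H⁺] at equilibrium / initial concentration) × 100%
Percent ionization = 6.29%

Let x = [H⁺]. Ka = x²/(C - x) ⇒ x² + (6.80e-04)x - (6.80e-04)(0.161) = 0. x = 1.0129e-02. Percent = (1.0129e-02/0.161) × 100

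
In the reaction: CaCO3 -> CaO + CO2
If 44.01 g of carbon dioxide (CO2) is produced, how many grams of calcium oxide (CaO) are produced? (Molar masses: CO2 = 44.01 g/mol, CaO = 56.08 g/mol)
Moles of CO2 = 44.01 g ÷ 44.01 g/mol = 1 mol
Mole ratio: 1 mol CaO / 1 mol CO2
Moles of CaO = 1 × (1/1) = 1 mol
Mass of CaO = 1 mol × 56.08 g/mol = 56.08 g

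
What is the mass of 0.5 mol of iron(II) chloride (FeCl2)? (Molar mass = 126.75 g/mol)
Mass = 0.5 mol × 126.75 g/mol = 63.38 g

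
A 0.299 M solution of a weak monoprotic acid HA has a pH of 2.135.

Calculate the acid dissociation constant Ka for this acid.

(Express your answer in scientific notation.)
K_a = 1.84e-04

[H⁺] = 10^(−pH) = 10^(−2.135) = 7.328e-03 M. For HA ⇌ H⁺ + A⁻, Ka = x²/(C − x) = (7.328e-03)²/(0.299 − 7.328e-03) = 1.84e-04.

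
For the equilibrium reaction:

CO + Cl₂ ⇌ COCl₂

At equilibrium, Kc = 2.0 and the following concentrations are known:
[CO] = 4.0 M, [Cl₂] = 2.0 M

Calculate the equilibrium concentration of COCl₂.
[COCl₂] = 16.0000 M

Kc = ([COCl₂]) / ([CO] × [Cl₂]) = 2.0
[COCl₂]^1 = Kc · (reactant terms)/(other product terms) = 2.0 · 8 / 1 = 16
[COCl₂] = 16.0000 M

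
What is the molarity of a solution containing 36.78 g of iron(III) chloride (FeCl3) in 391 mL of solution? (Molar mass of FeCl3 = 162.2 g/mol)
Moles of FeCl3 = 36.78 g ÷ 162.2 g/mol = 0.226757 mol
Volume = 391 mL = 0.391 L
Molarity = 0.226757 mol ÷ 0.391 L = 0.5799 M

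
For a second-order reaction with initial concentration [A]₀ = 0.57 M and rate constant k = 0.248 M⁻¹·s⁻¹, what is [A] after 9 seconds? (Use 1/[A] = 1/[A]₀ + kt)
0.2509 M

1/[A] = 1/[A]₀ + k·t = 1/0.57 + (0.248)·(9) = 1.7544 + 2.2320 = 3.9864
[A] = 1/3.9864 = 0.2509 M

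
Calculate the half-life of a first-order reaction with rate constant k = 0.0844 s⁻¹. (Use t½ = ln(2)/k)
8.21 s

t½ = ln(2)/k = 0.6931/0.0844 = 8.21 s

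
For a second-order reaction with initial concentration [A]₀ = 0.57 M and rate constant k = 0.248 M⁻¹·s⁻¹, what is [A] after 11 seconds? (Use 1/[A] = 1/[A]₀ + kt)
0.2231 M

1/[A] = 1/[A]₀ + k·t = 1/0.57 + (0.248)·(11) = 1.7544 + 2.7280 = 4.4824
[A] = 1/4.4824 = 0.2231 M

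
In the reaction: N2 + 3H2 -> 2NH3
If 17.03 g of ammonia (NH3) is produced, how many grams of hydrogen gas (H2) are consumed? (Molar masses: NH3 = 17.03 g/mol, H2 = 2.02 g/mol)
Moles of NH3 = 17.03 g ÷ 17.03 g/mol = 1 mol
Mole ratio: 3 mol H2 / 2 mol NH3
Moles of H2 = 1 × (3/2) = 1.5 mol
Mass of H2 = 1.5 mol × 2.02 g/mol = 3.03 g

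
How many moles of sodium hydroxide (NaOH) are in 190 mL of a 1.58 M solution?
Moles = Molarity × Volume (L)
Moles = 1.58 M × 0.19 L = 0.3002 mol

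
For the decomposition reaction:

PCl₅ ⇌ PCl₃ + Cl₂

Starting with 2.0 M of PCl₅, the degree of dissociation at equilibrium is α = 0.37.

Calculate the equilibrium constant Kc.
K_c = 0.4346

x = α·[A]₀ = 0.37 × 2.0 = 0.74 M dissociated.
At eq: [PCl₅] = 2.0 − 0.74 = 1.26 M; [PCl₃] = [Cl₂] = x = 0.74 M.
Kc = [PCl₃][Cl₂]/[PCl₅] = (0.74)²/1.26 = 0.4346.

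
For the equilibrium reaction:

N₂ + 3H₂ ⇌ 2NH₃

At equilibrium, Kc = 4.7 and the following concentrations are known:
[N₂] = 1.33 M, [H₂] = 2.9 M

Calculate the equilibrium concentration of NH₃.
[NH₃] = 12.3473 M

Kc = ([NH₃]^2) / ([N₂] × [H₂]^3) = 4.7
[NH₃]^2 = Kc · (reactant terms)/(other product terms) = 4.7 · 32.437 / 1 = 152.46
[NH₃] = (152.46)^(1/2) = 12.3473 M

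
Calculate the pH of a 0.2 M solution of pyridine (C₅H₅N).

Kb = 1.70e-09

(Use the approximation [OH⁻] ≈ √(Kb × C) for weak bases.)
pH = 9.27

[OH⁻] = √(Kb × C) = √(1.70e-09 × 0.2) = 1.8439e-05. pOH = 4.73, pH = 14 - pOH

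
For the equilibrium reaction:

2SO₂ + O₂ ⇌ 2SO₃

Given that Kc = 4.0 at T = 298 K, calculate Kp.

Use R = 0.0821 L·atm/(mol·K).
K_p = 0.1635

Δn = (moles gaseous products) − (moles gaseous reactants) = -1
T = 298 K; RT = 0.0821 × 298 = 24.4658
Kp = Kc·(RT)^Δn = 4.0 × (24.4658)^-1 = 4.0 × 0.0408734 = 0.1635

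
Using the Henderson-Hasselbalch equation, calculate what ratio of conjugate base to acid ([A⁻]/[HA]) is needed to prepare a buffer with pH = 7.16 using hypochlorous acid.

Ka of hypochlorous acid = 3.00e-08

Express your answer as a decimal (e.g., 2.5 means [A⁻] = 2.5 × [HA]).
[A⁻]/[HA] = 0.434

pKa = −log(3.00e-08) = 7.5229. pH = pKa + log([A⁻]/[HA]). 7.16 = 7.5229 + log(ratio). log(ratio) = 7.16 − 7.5229 = -0.3629. ratio = 10^(-0.3629) = 0.434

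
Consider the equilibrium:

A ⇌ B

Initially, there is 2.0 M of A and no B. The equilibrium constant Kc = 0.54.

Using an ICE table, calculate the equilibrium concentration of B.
[B] = 0.701 M

ICE: [A] = 2.0 − x, [B] = x.
Kc = x/(2.0 − x) = 0.54 ⇒ x = 0.54·2.0/(1 + 0.54) = 1.08/1.54 = 0.7013.
[B] = x = 0.701 M.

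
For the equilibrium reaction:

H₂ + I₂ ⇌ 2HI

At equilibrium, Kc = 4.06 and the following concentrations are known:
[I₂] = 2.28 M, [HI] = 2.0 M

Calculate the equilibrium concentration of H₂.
[H₂] = 0.4321 M

Kc = ([HI]^2) / ([H₂] × [I₂]) = 4.06
[H₂]^1 = (product terms)/(Kc · other reactant terms) = 4 / (4.06 · 2.28) = 0.43211
[H₂] = 0.4321 M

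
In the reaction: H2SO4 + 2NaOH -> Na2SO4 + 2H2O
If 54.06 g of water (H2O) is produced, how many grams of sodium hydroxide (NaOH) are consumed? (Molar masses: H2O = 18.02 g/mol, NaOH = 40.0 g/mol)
Moles of H2O = 54.06 g ÷ 18.02 g/mol = 3 mol
Mole ratio: 2 mol NaOH / 2 mol H2O
Moles of NaOH = 3 × (2/2) = 3 mol
Mass of NaOH = 3 mol × 40.0 g/mol = 120 g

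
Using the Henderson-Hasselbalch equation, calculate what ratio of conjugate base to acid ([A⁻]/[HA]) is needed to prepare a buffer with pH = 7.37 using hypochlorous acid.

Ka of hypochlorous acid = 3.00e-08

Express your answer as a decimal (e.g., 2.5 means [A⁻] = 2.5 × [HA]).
[A⁻]/[HA] = 0.703

pKa = −log(3.00e-08) = 7.5229. pH = pKa + log([A⁻]/[HA]). 7.37 = 7.5229 + log(ratio). log(ratio) = 7.37 − 7.5229 = -0.1529. ratio = 10^(-0.1529) = 0.703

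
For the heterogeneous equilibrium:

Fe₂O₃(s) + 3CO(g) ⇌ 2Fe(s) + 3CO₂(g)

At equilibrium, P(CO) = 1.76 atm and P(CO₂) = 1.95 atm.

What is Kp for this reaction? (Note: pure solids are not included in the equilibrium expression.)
K_p = 1.360

Solids (Fe₂O₃, Fe) are excluded.
Kp = P(CO₂)³/P(CO)³ = (1.95)³/(1.76)³ = 7.415/5.452 = 1.360.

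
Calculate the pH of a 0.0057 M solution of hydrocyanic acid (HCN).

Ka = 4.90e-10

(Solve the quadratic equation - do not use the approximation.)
pH = 5.78

x² + Ka×x - Ka×C = 0. Using quadratic formula: [H⁺] = 1.6710e-06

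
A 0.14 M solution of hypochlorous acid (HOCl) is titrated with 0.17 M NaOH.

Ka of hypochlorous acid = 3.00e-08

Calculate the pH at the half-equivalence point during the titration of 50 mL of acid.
pH = pKa = 7.52

At the half-equivalence point, [HA] = [A⁻], so by Henderson–Hasselbalch pH = pKa + log(1) = pKa.
pKa = −log(3.00e-08) = 7.52.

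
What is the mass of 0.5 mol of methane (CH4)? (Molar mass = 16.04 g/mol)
Mass = 0.5 mol × 16.04 g/mol = 8.02 g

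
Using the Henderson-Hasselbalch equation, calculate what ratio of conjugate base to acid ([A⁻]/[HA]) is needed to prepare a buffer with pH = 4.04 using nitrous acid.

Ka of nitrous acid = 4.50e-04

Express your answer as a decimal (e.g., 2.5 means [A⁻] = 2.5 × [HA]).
[A⁻]/[HA] = 4.934

pKa = −log(4.50e-04) = 3.3468. pH = pKa + log([A⁻]/[HA]). 4.04 = 3.3468 + log(ratio). log(ratio) = 4.04 − 3.3468 = 0.6932. ratio = 10^(0.6932) = 4.934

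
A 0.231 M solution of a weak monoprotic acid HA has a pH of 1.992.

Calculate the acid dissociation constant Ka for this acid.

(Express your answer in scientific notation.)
K_a = 4.70e-04

[H⁺] = 10^(−pH) = 10^(−1.992) = 1.019e-02 M. For HA ⇌ H⁺ + A⁻, Ka = x²/(C − x) = (1.019e-02)²/(0.231 − 1.019e-02) = 4.70e-04.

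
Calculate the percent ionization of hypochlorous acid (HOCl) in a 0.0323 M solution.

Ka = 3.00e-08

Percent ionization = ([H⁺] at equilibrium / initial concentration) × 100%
Percent ionization = 0.0963%

Let x = [H⁺]. Ka = x²/(C - x) ⇒ x² + (3.00e-08)x - (3.00e-08)(0.0323) = 0. x = 3.1114e-05. Percent = (3.1114e-05/0.0323) × 100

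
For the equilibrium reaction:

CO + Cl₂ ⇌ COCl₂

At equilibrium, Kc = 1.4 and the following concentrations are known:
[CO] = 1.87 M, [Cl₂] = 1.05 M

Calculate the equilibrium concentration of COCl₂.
[COCl₂] = 2.7489 M

Kc = ([COCl₂]) / ([CO] × [Cl₂]) = 1.4
[COCl₂]^1 = Kc · (reactant terms)/(other product terms) = 1.4 · 1.9635 / 1 = 2.7489
[COCl₂] = 2.7489 M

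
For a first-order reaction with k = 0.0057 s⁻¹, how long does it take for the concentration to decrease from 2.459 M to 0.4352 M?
303.81 s

From ln[A] = ln[A]₀ - k·t: t = ln([A]₀/[A])/k = ln(2.459/0.4352)/0.0057 = ln(5.6503)/0.0057 = 1.7317/0.0057 = 303.81 s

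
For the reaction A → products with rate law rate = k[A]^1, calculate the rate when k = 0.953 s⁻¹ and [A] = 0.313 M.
0.2983 M/s

rate = k·[A]^1 = 0.953·(0.313)^1 = 0.953·0.313 = 0.2983 M/s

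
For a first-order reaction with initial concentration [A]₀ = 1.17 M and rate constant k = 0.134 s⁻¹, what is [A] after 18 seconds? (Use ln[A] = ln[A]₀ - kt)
0.1049 M

ln[A] = ln[A]₀ - k·t = ln(1.17) - (0.134)·(18) = 0.1570 - 2.4120 = -2.2550
[A] = e^(-2.2550) = 0.1049 M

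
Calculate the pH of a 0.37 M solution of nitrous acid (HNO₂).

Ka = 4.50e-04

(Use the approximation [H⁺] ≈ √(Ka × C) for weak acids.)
pH = 1.89

[H⁺] = √(Ka × C) = √(4.50e-04 × 0.37) = 1.2903e-02. pH = -log(1.2903e-02)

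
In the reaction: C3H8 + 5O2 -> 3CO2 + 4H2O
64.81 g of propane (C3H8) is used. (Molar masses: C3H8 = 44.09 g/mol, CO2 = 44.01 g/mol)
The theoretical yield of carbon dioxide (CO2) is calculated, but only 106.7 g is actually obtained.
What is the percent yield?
Moles of C3H8 = 64.81 g ÷ 44.09 g/mol = 1.46995 mol
Mole ratio: 3 mol CO2 / 1 mol C3H8
Moles of CO2 = 1.46995 × (3/1) = 4.40984 mol
Theoretical yield = 4.40984 mol × 44.01 g/mol = 194.08 g
Actual yield = 106.7 g
Percent yield = (106.7 / 194.08) × 100% = 55.0%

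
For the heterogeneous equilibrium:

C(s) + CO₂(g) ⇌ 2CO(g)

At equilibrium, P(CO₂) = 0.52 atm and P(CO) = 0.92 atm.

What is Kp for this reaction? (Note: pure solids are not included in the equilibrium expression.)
K_p = 1.628

Solid C is excluded.
Kp = P(CO)²/P(CO₂) = (0.92)²/0.52 = 0.8464/0.52 = 1.628.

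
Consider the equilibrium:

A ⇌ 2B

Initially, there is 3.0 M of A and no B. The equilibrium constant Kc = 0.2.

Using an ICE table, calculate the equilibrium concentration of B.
[B] = 0.726 M

ICE: [A] = 3.0 − x, [B] = 2x.
Kc = (2x)²/(3.0 − x) = 0.2 ⇒ 4x² + 0.2x − 0.6 = 0.
x = (−0.2 + √(0.2² + 4·4·0.6))/(2·4) = (−0.2 + √9.64)/8 = 0.3631.
[B] = 2x = 0.726 M.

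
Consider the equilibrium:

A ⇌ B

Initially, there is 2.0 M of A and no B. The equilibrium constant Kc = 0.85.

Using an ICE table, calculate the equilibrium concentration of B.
[B] = 0.919 M

ICE: [A] = 2.0 − x, [B] = x.
Kc = x/(2.0 − x) = 0.85 ⇒ x = 0.85·2.0/(1 + 0.85) = 1.7/1.85 = 0.9189.
[B] = x = 0.919 M.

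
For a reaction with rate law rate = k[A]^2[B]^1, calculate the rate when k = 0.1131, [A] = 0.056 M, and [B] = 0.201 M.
7.129e-05 M/s

rate = k·[A]^2·[B]^1 = 0.1131·(0.056)^2·(0.201)^1 = 0.1131·0.003136·0.201 = 7.129e-05 M/s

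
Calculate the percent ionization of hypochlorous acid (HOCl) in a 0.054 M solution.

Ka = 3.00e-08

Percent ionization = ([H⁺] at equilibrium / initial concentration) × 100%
Percent ionization = 0.0745%

Let x = [H⁺]. Ka = x²/(C - x) ⇒ x² + (3.00e-08)x - (3.00e-08)(0.054) = 0. x = 4.0234e-05. Percent = (4.0234e-05/0.054) × 100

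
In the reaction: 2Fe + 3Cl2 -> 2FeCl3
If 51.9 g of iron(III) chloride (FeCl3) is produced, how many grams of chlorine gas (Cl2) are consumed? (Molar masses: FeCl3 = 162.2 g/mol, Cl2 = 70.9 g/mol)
Moles of FeCl3 = 51.9 g ÷ 162.2 g/mol = 0.319975 mol
Mole ratio: 3 mol Cl2 / 2 mol FeCl3
Moles of Cl2 = 0.319975 × (3/2) = 0.479963 mol
Mass of Cl2 = 0.479963 mol × 70.9 g/mol = 34.03 g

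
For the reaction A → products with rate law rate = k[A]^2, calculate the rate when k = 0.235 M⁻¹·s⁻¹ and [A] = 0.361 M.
0.03063 M/s

rate = k·[A]^2 = 0.235·(0.361)^2 = 0.235·0.130321 = 0.03063 M/s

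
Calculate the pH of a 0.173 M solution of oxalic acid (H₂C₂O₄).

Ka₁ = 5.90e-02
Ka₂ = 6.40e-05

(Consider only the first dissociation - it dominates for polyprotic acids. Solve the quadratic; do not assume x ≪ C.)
pH = 1.12

x² + Ka₁·x − Ka₁·C = 0 with Ka₁ = 5.90e-02, C = 0.173.
x = (−Ka₁ + √(Ka₁² + 4·Ka₁·C))/2 = 7.5749e-02 M, so pH = 1.12.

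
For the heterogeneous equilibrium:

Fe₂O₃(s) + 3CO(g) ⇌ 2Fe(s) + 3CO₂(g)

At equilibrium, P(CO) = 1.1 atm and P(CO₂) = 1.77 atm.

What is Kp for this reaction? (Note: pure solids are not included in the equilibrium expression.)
K_p = 4.166

Solids (Fe₂O₃, Fe) are excluded.
Kp = P(CO₂)³/P(CO)³ = (1.77)³/(1.1)³ = 5.545/1.331 = 4.166.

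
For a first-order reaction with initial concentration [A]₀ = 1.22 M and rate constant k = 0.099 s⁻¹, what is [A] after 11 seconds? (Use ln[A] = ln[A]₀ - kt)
0.4106 M

ln[A] = ln[A]₀ - k·t = ln(1.22) - (0.099)·(11) = 0.1989 - 1.0890 = -0.8901
[A] = e^(-0.8901) = 0.4106 M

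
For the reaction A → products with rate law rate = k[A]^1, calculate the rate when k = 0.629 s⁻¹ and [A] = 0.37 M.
0.2327 M/s

rate = k·[A]^1 = 0.629·(0.37)^1 = 0.629·0.37 = 0.2327 M/s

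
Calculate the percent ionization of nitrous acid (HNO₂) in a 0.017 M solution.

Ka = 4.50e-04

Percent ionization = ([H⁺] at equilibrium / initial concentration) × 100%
Percent ionization = 15%

Let x = [H⁺]. Ka = x²/(C - x) ⇒ x² + (4.50e-04)x - (4.50e-04)(0.017) = 0. x = 2.5500e-03. Percent = (2.5500e-03/0.017) × 100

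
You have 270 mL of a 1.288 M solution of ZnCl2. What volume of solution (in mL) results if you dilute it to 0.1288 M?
Using M₁V₁ = M₂V₂:
1.288 × 270 = 0.1288 × V₂
V₂ = (1.288 × 270) / 0.1288 = 2700 mL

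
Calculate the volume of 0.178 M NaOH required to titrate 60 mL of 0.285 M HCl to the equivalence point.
V_{base} = 96.1 mL

At equivalence: moles acid = moles base.
moles HCl = 0.285 M × 0.06 L = 0.0171 mol
V_NaOH = 0.0171 mol ÷ 0.178 M = 0.09607 L = 96.1 mL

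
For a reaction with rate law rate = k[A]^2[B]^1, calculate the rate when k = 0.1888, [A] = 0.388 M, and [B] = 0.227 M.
0.006452 M/s

rate = k·[A]^2·[B]^1 = 0.1888·(0.388)^2·(0.227)^1 = 0.1888·0.150544·0.227 = 0.006452 M/s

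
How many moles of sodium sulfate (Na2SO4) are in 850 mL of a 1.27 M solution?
Moles = Molarity × Volume (L)
Moles = 1.27 M × 0.85 L = 1.079 mol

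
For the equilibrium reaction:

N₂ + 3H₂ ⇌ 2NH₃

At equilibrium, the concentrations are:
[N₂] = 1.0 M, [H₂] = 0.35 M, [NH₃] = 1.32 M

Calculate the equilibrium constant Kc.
K_c = 40.6391

Kc = ([NH₃]^2) / ([N₂] × [H₂]^3)
   = ((1.32)^2) / ((1.0)·(0.35)^3)
   = 1.7424 / 0.042875 = 40.6391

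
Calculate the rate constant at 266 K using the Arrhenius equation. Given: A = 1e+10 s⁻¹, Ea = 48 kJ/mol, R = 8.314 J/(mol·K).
3.75e+00 s⁻¹

k = A·exp(-Ea/(R·T)) = 1e+10·exp(-48000/(8.314·266)) = 1e+10·exp(-21.7045) = 1e+10·3.7485e-10 = 3.75e+00 s⁻¹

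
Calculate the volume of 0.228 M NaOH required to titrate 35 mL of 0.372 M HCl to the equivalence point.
V_{base} = 57.1 mL

At equivalence: moles acid = moles base.
moles HCl = 0.372 M × 0.035 L = 0.01302 mol
V_NaOH = 0.01302 mol ÷ 0.228 M = 0.05711 L = 57.1 mL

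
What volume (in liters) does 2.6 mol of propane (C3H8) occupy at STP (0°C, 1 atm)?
At STP, 1 mol of gas occupies 22.4 L
Volume = 2.6 mol × 22.4 L/mol = 58.24 L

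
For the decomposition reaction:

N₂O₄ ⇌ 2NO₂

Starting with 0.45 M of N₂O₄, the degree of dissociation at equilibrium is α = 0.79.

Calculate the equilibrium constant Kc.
K_c = 5.3494

x = α·[A]₀ = 0.79 × 0.45 = 0.3555 M dissociated.
At eq: [N₂O₄] = 0.45 − 0.3555 = 0.0945 M; [NO₂] = 2x = 0.711 M.
Kc = [NO₂]²/[N₂O₄] = (0.711)²/0.0945 = 5.349.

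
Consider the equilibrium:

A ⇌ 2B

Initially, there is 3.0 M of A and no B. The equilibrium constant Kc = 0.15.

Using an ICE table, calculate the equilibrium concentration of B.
[B] = 0.634 M

ICE: [A] = 3.0 − x, [B] = 2x.
Kc = (2x)²/(3.0 − x) = 0.15 ⇒ 4x² + 0.15x − 0.45 = 0.
x = (−0.15 + √(0.15² + 4·4·0.45))/(2·4) = (−0.15 + √7.2225)/8 = 0.31718.
[B] = 2x = 0.634 M.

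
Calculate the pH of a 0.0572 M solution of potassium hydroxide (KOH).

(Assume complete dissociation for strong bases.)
pH = 12.76

[OH⁻] = 0.0572 M for strong base. pOH = -log[OH⁻] = 1.24, pH = 14 - pOH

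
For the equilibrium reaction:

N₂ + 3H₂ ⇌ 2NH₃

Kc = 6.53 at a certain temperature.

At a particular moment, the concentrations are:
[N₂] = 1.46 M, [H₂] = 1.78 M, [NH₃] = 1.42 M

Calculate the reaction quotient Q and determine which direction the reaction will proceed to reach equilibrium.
Q = 0.245, Q < K, reaction proceeds forward (toward products)

Q = ([NH₃]^2) / ([N₂] × [H₂]^3)
  = ((1.42)^2) / ((1.46)·(1.78)^3) = 2.0164/8.234 = 0.2449
Since Q = 0.2449 < Kc = 6.53, the reaction proceeds forward (toward products) to reach equilibrium.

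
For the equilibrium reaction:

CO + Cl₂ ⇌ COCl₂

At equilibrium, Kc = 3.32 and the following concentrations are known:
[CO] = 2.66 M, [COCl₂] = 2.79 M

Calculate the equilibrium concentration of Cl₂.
[Cl₂] = 0.3159 M

Kc = ([COCl₂]) / ([CO] × [Cl₂]) = 3.32
[Cl₂]^1 = (product terms)/(Kc · other reactant terms) = 2.79 / (3.32 · 2.66) = 0.31593
[Cl₂] = 0.3159 M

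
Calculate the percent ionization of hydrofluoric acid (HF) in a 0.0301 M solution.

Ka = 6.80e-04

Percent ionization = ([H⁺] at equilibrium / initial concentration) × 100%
Percent ionization = 13.9%

Let x = [H⁺]. Ka = x²/(C - x) ⇒ x² + (6.80e-04)x - (6.80e-04)(0.0301) = 0. x = 4.1969e-03. Percent = (4.1969e-03/0.0301) × 100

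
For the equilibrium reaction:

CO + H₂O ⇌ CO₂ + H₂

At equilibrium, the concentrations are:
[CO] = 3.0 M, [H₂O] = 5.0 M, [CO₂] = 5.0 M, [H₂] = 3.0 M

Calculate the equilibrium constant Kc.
K_c = 1.0000

Kc = ([CO₂] × [H₂]) / ([CO] × [H₂O])
   = ((5.0)·(3.0)) / ((3.0)·(5.0))
   = 15 / 15 = 1.0000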